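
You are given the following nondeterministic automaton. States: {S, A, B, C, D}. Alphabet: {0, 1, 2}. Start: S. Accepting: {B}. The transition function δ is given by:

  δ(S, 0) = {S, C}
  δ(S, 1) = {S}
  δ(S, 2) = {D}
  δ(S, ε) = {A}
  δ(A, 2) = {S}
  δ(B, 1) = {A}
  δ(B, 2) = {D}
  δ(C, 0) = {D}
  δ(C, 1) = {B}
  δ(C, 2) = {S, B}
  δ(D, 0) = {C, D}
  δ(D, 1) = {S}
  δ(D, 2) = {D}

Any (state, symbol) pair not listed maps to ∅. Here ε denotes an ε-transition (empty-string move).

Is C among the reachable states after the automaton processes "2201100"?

Start: ε-closure({S}) = {S, A}.
Read '2': {S, A} → {S, A, D}.
Read '2': {S, A, D} → {S, A, D}.
Read '0': {S, A, D} → {S, A, C, D}.
Read '1': {S, A, C, D} → {S, A, B}.
Read '1': {S, A, B} → {S, A}.
Read '0': {S, A} → {S, A, C}.
Read '0': {S, A, C} → {S, A, C, D}.
State C is in {S, A, C, D}.

Yes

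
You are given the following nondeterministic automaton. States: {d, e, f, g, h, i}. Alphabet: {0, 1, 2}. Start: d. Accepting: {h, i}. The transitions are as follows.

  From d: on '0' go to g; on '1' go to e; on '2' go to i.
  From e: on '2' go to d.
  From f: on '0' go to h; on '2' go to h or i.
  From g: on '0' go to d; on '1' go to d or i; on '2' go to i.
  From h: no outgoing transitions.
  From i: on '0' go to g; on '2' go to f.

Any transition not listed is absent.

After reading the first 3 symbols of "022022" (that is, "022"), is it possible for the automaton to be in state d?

No

Start in {d}.
Read '0': d→{g}; now {g}.
Read '2': g→{i}; now {i}.
Read '2': i→{f}; now {f}.
State d is not in {f}.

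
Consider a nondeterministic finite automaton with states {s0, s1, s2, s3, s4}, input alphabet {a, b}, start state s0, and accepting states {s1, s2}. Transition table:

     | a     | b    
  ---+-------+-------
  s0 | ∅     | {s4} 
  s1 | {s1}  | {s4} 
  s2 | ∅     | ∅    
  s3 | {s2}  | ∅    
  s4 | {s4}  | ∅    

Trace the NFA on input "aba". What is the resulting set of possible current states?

Start in {s0}.
Read 'a': {s0} → ∅.
The set is empty and remains empty for the remaining 2 symbols.

∅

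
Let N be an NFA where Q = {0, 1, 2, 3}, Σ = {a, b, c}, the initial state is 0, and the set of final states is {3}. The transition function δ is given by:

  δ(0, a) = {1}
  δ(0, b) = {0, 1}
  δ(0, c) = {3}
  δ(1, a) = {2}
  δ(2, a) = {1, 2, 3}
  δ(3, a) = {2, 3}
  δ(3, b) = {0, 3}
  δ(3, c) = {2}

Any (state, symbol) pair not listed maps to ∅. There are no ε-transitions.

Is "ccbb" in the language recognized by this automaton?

Start in {0}.
Read 'c': 0→{3}; now {3}.
Read 'c': 3→{2}; now {2}.
Read 'b': 2→∅; now ∅.
The set is empty and remains empty for the remaining 1 symbol.
The final set ∅ contains no accepting state.

No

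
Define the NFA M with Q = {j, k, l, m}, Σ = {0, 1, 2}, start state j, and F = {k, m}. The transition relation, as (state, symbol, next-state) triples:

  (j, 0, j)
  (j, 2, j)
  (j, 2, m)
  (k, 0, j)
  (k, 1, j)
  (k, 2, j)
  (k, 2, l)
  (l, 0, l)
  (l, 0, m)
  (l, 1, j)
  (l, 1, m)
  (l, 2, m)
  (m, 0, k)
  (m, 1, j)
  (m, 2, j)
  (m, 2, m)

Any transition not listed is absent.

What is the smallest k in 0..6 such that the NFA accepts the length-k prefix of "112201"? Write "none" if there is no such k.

Start in {j}.
Read '1': {j} → ∅.
The set is empty and remains empty for the remaining 5 symbols.
No reachable set along the way intersects F.

none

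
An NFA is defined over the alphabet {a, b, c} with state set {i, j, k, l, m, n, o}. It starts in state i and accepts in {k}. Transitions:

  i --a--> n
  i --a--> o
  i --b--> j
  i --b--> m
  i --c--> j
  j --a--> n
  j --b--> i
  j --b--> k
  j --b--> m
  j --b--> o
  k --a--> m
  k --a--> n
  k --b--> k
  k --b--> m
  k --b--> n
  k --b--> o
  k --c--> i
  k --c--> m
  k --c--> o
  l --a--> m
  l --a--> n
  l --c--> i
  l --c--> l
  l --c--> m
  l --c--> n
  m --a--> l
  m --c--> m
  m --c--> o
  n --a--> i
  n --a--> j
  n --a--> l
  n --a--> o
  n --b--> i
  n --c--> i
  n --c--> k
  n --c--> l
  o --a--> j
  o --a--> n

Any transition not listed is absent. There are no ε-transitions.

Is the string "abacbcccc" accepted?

Yes

Start in {i}.
Read 'a': i→{n, o}; now {n, o}.
Read 'b': n→{i}, o→∅; now {i}.
Read 'a': i→{n, o}; now {n, o}.
Read 'c': n→{i, k, l}, o→∅; now {i, k, l}.
Read 'b': i→{j, m}, k→{k, m, n, o}, l→∅; now {j, k, m, n, o}.
Read 'c': j→∅, k→{i, m, o}, m→{m, o}, n→{i, k, l}, o→∅; now {i, k, l, m, o}.
Read 'c': i→{j}, k→{i, m, o}, l→{i, l, m, n}, m→{m, o}, o→∅; now {i, j, l, m, n, o}.
Read 'c': i→{j}, j→∅, l→{i, l, m, n}, m→{m, o}, n→{i, k, l}, o→∅; now {i, j, k, l, m, n, o}.
Read 'c': i→{j}, j→∅, k→{i, m, o}, l→{i, l, m, n}, m→{m, o}, n→{i, k, l}, o→∅; now {i, j, k, l, m, n, o}.
The final set {i, j, k, l, m, n, o} contains the accepting state k.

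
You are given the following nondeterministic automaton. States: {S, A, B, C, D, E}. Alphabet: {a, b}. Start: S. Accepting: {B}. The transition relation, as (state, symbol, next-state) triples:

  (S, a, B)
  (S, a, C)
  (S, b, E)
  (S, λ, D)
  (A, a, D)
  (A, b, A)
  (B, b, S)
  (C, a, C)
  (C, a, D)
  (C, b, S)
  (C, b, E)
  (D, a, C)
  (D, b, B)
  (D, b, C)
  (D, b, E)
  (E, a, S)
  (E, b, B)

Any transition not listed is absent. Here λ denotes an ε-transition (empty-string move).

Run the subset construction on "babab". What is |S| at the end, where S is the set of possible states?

Start: ε-closure({S}) = {S, D}.
Read 'b': S→{E}, D→{B, C, E}; now {B, C, E}.
Read 'a': B→∅, C→{C, D}, E→{S}; now {S, C, D}.
Read 'b': S→{E}, C→{S, E}, D→{B, C, E}; union {S, B, C, E}; ε-closure = {S, B, C, D, E}.
Read 'a': S→{B, C}, B→∅, C→{C, D}, D→{C}, E→{S}; now {S, B, C, D}.
Read 'b': S→{E}, B→{S}, C→{S, E}, D→{B, C, E}; union {S, B, C, E}; ε-closure = {S, B, C, D, E}.
That set has 5 states.

5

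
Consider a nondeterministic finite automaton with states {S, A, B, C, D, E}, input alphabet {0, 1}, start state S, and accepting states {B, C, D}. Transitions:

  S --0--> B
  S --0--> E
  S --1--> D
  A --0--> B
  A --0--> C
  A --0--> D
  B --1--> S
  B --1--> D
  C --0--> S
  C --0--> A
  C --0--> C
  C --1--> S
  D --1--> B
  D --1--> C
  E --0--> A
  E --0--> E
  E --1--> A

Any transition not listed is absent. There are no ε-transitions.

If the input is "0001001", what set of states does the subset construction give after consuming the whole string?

Start in {S}.
Read '0': {S} → {B, E}.
Read '0': {B, E} → {A, E}.
Read '0': {A, E} → {A, B, C, D, E}.
Read '1': {A, B, C, D, E} → {S, A, B, C, D}.
Read '0': {S, A, B, C, D} → {S, A, B, C, D, E}.
Read '0': {S, A, B, C, D, E} → {S, A, B, C, D, E}.
Read '1': {S, A, B, C, D, E} → {S, A, B, C, D}.

{S, A, B, C, D}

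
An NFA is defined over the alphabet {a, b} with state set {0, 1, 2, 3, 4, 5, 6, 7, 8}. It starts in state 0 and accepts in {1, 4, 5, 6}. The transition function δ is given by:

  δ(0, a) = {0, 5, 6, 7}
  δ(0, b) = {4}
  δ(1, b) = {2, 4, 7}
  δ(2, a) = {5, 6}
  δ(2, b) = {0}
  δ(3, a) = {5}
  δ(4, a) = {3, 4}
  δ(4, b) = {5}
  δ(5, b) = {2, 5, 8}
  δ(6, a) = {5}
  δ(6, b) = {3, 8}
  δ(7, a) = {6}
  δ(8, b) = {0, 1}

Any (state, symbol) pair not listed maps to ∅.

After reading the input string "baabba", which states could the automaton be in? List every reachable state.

Start in {0}.
Read 'b': 0→{4}; now {4}.
Read 'a': 4→{3, 4}; now {3, 4}.
Read 'a': 3→{5}, 4→{3, 4}; now {3, 4, 5}.
Read 'b': 3→∅, 4→{5}, 5→{2, 5, 8}; now {2, 5, 8}.
Read 'b': 2→{0}, 5→{2, 5, 8}, 8→{0, 1}; now {0, 1, 2, 5, 8}.
Read 'a': 0→{0, 5, 6, 7}, 1→∅, 2→{5, 6}, 5→∅, 8→∅; now {0, 5, 6, 7}.

{0, 5, 6, 7}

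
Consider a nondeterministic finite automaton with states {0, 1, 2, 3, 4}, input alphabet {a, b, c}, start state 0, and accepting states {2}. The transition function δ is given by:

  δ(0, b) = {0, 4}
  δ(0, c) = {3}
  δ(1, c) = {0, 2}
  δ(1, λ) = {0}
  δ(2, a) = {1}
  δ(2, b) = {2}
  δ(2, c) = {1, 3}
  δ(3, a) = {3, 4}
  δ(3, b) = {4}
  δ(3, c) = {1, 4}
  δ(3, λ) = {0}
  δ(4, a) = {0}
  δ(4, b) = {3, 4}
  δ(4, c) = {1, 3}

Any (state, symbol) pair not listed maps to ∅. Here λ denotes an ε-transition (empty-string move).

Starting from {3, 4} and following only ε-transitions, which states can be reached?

Begin with {3, 4}.
ε-move 3 → 0; add 0.

{0, 3, 4}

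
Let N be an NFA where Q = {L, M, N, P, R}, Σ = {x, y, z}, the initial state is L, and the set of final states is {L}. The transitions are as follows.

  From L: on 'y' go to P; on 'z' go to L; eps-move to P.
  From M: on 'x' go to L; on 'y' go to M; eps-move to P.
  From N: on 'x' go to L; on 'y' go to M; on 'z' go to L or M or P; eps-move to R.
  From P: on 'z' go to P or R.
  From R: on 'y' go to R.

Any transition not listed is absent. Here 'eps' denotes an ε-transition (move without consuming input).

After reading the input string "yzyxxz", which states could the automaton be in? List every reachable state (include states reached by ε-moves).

Start: ε-closure({L}) = {L, P}.
Read 'y': L→{P}, P→∅; now {P}.
Read 'z': P→{P, R}; now {P, R}.
Read 'y': P→∅, R→{R}; now {R}.
Read 'x': R→∅; now ∅.
The set is empty and remains empty for the remaining 2 symbols.

∅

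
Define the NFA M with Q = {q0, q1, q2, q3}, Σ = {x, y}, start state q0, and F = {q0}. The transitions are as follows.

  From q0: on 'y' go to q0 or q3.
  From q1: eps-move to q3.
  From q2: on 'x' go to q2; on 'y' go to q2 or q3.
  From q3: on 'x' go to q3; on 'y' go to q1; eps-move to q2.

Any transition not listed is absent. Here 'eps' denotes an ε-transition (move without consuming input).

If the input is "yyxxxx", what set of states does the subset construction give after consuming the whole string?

{q2, q3}

Start in {q0}.
Read 'y': {q0} → {q0, q2, q3}.
Read 'y': {q0, q2, q3} → {q0, q1, q2, q3}.
Read 'x': {q0, q1, q2, q3} → {q2, q3}.
Read 'x': {q2, q3} → {q2, q3}.
Read 'x': {q2, q3} → {q2, q3}.
Read 'x': {q2, q3} → {q2, q3}.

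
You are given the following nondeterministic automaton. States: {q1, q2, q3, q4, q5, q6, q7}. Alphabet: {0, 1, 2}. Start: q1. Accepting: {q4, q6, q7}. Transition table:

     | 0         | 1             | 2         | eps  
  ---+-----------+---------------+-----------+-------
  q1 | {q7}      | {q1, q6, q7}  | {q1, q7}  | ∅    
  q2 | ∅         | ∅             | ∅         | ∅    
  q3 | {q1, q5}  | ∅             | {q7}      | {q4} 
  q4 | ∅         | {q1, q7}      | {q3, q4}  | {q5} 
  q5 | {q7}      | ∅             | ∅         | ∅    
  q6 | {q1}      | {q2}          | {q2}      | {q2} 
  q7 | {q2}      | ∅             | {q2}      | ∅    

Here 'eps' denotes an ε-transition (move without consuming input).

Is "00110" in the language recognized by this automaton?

No

Start in {q1}.
Read '0': {q1} → {q7}.
Read '0': {q7} → {q2}.
Read '1': {q2} → ∅.
The set is empty and remains empty for the remaining 2 symbols.
The final set ∅ contains no accepting state.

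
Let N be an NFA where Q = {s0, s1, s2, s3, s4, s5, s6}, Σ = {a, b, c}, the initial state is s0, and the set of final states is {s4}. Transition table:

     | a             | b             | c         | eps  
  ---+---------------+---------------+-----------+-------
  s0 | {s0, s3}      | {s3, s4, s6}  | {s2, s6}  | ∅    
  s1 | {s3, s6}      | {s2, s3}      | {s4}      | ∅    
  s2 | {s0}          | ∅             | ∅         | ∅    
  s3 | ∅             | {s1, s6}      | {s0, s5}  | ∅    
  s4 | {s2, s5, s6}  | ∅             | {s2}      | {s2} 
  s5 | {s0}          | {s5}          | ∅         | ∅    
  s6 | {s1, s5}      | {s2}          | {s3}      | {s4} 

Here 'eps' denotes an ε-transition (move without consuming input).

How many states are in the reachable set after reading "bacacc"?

4

Start in {s0}.
Read 'b': {s0} → {s2, s3, s4, s6}.
Read 'a': {s2, s3, s4, s6} → {s0, s1, s2, s4, s5, s6}.
Read 'c': {s0, s1, s2, s4, s5, s6} → {s2, s3, s4, s6}.
Read 'a': {s2, s3, s4, s6} → {s0, s1, s2, s4, s5, s6}.
Read 'c': {s0, s1, s2, s4, s5, s6} → {s2, s3, s4, s6}.
Read 'c': {s2, s3, s4, s6} → {s0, s2, s3, s5}.
That set has 4 states.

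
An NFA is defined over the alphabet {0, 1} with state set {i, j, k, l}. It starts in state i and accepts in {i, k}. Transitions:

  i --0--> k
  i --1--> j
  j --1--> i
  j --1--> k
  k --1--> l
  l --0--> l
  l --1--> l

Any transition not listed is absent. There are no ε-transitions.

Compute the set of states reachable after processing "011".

{l}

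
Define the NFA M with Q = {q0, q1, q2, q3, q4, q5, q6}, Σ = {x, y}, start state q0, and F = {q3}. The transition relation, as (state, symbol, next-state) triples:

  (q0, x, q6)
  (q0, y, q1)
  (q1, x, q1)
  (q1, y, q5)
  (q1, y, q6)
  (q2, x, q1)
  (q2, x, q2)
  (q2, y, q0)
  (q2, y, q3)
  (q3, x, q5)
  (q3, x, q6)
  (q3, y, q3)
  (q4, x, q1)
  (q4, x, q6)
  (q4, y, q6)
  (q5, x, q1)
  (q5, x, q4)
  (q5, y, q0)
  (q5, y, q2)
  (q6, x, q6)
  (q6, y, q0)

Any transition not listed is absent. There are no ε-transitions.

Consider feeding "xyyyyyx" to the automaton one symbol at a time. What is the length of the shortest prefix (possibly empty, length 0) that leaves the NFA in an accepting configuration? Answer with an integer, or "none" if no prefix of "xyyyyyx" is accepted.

Start in {q0}.
Read 'x': q0→{q6}; now {q6}.
Read 'y': q6→{q0}; now {q0}.
Read 'y': q0→{q1}; now {q1}.
Read 'y': q1→{q5, q6}; now {q5, q6}.
Read 'y': q5→{q0, q2}, q6→{q0}; now {q0, q2}.
Read 'y': q0→{q1}, q2→{q0, q3}; now {q0, q1, q3}.
None of the earlier sets intersect F, but {q0, q1, q3} does.

6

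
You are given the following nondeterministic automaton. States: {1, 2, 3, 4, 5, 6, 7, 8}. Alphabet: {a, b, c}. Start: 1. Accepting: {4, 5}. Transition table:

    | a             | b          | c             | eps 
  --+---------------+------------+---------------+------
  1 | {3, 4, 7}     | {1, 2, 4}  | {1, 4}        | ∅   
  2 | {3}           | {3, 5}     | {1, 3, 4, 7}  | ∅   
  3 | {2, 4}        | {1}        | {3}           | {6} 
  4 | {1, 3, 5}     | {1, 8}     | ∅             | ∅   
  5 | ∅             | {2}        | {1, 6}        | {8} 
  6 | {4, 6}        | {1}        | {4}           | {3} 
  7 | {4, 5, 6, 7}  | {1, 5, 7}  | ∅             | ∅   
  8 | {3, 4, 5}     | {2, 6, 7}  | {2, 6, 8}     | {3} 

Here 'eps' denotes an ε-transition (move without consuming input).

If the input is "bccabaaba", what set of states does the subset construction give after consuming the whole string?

Start in {1}.
Read 'b': 1→{1, 2, 4}; now {1, 2, 4}.
Read 'c': 1→{1, 4}, 2→{1, 3, 4, 7}, 4→∅; union {1, 3, 4, 7}; ε-closure = {1, 3, 4, 6, 7}.
Read 'c': 1→{1, 4}, 3→{3}, 4→∅, 6→{4}, 7→∅; union {1, 3, 4}; ε-closure = {1, 3, 4, 6}.
Read 'a': 1→{3, 4, 7}, 3→{2, 4}, 4→{1, 3, 5}, 6→{4, 6}; union {1, 2, 3, 4, 5, 6, 7}; ε-closure = {1, 2, 3, 4, 5, 6, 7, 8}.
Read 'b': 1→{1, 2, 4}, 2→{3, 5}, 3→{1}, 4→{1, 8}, 5→{2}, 6→{1}, 7→{1, 5, 7}, 8→{2, 6, 7}; now {1, 2, 3, 4, 5, 6, 7, 8}.
Read 'a': 1→{3, 4, 7}, 2→{3}, 3→{2, 4}, 4→{1, 3, 5}, 5→∅, 6→{4, 6}, 7→{4, 5, 6, 7}, 8→{3, 4, 5}; union {1, 2, 3, 4, 5, 6, 7}; ε-closure = {1, 2, 3, 4, 5, 6, 7, 8}.
Read 'a': 1→{3, 4, 7}, 2→{3}, 3→{2, 4}, 4→{1, 3, 5}, 5→∅, 6→{4, 6}, 7→{4, 5, 6, 7}, 8→{3, 4, 5}; union {1, 2, 3, 4, 5, 6, 7}; ε-closure = {1, 2, 3, 4, 5, 6, 7, 8}.
Read 'b': 1→{1, 2, 4}, 2→{3, 5}, 3→{1}, 4→{1, 8}, 5→{2}, 6→{1}, 7→{1, 5, 7}, 8→{2, 6, 7}; now {1, 2, 3, 4, 5, 6, 7, 8}.
Read 'a': 1→{3, 4, 7}, 2→{3}, 3→{2, 4}, 4→{1, 3, 5}, 5→∅, 6→{4, 6}, 7→{4, 5, 6, 7}, 8→{3, 4, 5}; union {1, 2, 3, 4, 5, 6, 7}; ε-closure = {1, 2, 3, 4, 5, 6, 7, 8}.

{1, 2, 3, 4, 5, 6, 7, 8}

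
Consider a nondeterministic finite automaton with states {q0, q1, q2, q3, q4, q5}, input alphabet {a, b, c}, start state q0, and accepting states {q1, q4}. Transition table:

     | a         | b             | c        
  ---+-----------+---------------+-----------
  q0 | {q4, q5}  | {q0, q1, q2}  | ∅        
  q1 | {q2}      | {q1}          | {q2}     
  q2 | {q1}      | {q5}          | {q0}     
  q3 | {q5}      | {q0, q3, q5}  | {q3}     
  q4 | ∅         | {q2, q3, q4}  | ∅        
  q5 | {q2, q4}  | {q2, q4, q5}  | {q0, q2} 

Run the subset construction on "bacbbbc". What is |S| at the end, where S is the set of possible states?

3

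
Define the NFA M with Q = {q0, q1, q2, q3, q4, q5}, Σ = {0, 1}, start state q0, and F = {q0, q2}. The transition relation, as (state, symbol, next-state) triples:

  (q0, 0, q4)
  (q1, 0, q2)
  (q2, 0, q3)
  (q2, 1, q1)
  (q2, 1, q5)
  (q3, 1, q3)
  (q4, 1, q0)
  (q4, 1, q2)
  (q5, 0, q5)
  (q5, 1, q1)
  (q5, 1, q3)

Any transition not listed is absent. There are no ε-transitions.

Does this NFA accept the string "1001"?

No

Start in {q0}.
Read '1': {q0} → ∅.
The set is empty and remains empty for the remaining 3 symbols.
The final set ∅ contains no accepting state.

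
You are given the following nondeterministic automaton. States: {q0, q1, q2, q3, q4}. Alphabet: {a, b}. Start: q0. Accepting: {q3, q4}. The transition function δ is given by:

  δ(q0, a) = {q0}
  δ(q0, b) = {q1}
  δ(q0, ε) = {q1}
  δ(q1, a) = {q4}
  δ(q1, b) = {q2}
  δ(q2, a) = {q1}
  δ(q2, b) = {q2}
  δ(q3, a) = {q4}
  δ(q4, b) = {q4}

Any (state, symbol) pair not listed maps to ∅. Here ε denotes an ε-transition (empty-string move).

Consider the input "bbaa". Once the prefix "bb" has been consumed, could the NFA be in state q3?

No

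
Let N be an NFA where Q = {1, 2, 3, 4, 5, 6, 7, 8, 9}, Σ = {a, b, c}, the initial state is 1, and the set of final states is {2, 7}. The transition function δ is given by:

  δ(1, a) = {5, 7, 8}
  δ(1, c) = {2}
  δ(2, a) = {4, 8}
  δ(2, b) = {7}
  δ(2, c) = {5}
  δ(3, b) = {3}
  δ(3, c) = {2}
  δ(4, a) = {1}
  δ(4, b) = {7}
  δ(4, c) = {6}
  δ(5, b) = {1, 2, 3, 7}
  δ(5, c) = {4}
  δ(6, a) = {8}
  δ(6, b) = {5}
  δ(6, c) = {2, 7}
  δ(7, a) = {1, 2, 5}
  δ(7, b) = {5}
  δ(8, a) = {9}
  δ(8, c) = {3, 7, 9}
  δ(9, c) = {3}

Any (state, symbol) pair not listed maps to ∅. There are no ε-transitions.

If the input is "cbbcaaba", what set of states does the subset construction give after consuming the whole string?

{1, 2, 4, 5, 7, 8}

Start in {1}.
Read 'c': {1} → {2}.
Read 'b': {2} → {7}.
Read 'b': {7} → {5}.
Read 'c': {5} → {4}.
Read 'a': {4} → {1}.
Read 'a': {1} → {5, 7, 8}.
Read 'b': {5, 7, 8} → {1, 2, 3, 5, 7}.
Read 'a': {1, 2, 3, 5, 7} → {1, 2, 4, 5, 7, 8}.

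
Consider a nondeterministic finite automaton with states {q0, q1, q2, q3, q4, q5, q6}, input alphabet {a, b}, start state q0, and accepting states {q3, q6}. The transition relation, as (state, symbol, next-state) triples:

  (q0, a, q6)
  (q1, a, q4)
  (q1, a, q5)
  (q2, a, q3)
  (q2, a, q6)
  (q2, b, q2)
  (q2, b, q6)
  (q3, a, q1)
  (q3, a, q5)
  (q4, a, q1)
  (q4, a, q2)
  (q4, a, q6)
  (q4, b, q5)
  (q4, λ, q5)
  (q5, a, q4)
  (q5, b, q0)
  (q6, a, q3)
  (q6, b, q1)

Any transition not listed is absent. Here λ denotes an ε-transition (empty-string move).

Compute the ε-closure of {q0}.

{q0}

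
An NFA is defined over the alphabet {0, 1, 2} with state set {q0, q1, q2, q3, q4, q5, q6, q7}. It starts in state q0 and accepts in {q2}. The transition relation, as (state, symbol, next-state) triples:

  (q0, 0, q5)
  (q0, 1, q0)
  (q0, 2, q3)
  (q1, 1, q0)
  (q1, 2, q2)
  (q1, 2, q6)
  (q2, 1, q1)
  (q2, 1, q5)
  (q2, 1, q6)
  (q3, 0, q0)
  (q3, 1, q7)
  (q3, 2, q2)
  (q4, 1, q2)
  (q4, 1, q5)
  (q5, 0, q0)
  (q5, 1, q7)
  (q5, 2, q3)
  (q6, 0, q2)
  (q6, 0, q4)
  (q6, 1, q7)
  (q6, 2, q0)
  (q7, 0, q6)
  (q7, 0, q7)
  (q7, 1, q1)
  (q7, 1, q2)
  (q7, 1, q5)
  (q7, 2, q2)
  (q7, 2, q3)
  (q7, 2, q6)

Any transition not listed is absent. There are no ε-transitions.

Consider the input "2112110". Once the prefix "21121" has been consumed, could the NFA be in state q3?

Start in {q0}.
Read '2': q0→{q3}; now {q3}.
Read '1': q3→{q7}; now {q7}.
Read '1': q7→{q1, q2, q5}; now {q1, q2, q5}.
Read '2': q1→{q2, q6}, q2→∅, q5→{q3}; now {q2, q3, q6}.
Read '1': q2→{q1, q5, q6}, q3→{q7}, q6→{q7}; now {q1, q5, q6, q7}.
State q3 is not in {q1, q5, q6, q7}.

No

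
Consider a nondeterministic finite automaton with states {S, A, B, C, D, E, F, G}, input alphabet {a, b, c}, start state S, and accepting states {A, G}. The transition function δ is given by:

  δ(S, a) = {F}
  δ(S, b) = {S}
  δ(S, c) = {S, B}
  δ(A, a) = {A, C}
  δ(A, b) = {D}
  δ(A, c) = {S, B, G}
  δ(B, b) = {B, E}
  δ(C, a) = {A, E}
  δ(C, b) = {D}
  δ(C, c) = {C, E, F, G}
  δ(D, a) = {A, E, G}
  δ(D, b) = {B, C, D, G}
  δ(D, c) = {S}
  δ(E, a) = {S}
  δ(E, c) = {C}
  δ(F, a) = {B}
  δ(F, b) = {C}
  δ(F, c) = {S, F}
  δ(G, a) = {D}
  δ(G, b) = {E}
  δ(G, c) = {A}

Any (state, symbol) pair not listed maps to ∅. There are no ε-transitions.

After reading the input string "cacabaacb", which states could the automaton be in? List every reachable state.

{S, B, C, D, E}

Start in {S}.
Read 'c': {S} → {S, B}.
Read 'a': {S, B} → {F}.
Read 'c': {F} → {S, F}.
Read 'a': {S, F} → {B, F}.
Read 'b': {B, F} → {B, C, E}.
Read 'a': {B, C, E} → {S, A, E}.
Read 'a': {S, A, E} → {S, A, C, F}.
Read 'c': {S, A, C, F} → {S, B, C, E, F, G}.
Read 'b': {S, B, C, E, F, G} → {S, B, C, D, E}.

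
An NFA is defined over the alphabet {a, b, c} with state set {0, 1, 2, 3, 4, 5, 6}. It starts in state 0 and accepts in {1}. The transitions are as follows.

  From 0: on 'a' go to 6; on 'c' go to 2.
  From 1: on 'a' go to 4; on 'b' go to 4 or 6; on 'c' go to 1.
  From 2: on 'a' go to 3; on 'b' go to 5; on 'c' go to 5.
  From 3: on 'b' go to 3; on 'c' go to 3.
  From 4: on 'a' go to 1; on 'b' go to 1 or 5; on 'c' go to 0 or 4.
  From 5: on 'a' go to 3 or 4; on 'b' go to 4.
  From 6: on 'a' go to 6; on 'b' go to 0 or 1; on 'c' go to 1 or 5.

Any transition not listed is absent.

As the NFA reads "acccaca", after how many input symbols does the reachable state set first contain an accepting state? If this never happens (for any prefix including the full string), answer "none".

2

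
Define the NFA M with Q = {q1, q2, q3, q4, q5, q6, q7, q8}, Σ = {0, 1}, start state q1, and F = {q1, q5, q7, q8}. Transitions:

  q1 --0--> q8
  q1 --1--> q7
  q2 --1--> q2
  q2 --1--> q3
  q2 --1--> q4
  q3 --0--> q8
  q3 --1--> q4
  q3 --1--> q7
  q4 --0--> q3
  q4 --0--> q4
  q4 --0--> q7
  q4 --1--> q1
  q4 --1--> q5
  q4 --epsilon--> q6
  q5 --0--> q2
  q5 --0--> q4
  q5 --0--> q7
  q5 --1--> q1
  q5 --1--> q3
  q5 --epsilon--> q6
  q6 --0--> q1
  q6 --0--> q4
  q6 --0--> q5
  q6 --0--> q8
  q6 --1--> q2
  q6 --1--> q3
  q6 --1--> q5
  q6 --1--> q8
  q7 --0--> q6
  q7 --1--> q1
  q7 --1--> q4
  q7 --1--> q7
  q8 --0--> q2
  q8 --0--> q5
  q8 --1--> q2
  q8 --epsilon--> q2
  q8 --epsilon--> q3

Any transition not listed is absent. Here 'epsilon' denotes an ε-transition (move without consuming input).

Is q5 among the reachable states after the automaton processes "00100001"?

Start in {q1}.
Read '0': {q1} → {q2, q3, q8}.
Read '0': {q2, q3, q8} → {q2, q3, q5, q6, q8}.
Read '1': {q2, q3, q5, q6, q8} → {q1, q2, q3, q4, q5, q6, q7, q8}.
Read '0': {q1, q2, q3, q4, q5, q6, q7, q8} → {q1, q2, q3, q4, q5, q6, q7, q8}.
Read '0': {q1, q2, q3, q4, q5, q6, q7, q8} → {q1, q2, q3, q4, q5, q6, q7, q8}.
Read '0': {q1, q2, q3, q4, q5, q6, q7, q8} → {q1, q2, q3, q4, q5, q6, q7, q8}.
Read '0': {q1, q2, q3, q4, q5, q6, q7, q8} → {q1, q2, q3, q4, q5, q6, q7, q8}.
Read '1': {q1, q2, q3, q4, q5, q6, q7, q8} → {q1, q2, q3, q4, q5, q6, q7, q8}.
State q5 is in {q1, q2, q3, q4, q5, q6, q7, q8}.

Yes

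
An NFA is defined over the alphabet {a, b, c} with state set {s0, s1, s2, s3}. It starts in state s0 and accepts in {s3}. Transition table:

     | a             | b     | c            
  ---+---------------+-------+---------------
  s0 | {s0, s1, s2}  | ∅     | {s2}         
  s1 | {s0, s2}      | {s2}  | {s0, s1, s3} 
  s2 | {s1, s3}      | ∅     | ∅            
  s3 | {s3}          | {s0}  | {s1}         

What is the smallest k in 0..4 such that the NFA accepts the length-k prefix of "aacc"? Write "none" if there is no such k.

2

Start in {s0}.
Read 'a': s0→{s0, s1, s2}; now {s0, s1, s2}.
Read 'a': s0→{s0, s1, s2}, s1→{s0, s2}, s2→{s1, s3}; now {s0, s1, s2, s3}.
None of the earlier sets intersect F, but {s0, s1, s2, s3} does.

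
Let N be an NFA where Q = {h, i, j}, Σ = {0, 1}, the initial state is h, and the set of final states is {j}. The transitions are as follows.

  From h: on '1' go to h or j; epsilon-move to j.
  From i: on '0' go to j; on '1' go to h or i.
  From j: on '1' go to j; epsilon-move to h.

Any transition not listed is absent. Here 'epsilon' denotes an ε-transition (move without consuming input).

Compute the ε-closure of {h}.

Begin with {h}.
ε-move h → j; add j.

{h, j}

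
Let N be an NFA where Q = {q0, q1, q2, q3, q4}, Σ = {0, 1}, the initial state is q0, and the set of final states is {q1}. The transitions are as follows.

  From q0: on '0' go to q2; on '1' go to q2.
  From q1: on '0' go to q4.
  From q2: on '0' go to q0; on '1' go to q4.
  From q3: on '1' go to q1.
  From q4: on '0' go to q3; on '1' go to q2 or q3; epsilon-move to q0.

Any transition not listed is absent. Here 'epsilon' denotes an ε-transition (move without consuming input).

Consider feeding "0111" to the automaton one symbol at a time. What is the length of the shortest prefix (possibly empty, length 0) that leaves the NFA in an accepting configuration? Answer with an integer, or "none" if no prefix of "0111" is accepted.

4

Start in {q0}.
Read '0': q0→{q2}; now {q2}.
Read '1': q2→{q4}; union {q4}; ε-closure = {q0, q4}.
Read '1': q0→{q2}, q4→{q2, q3}; now {q2, q3}.
Read '1': q2→{q4}, q3→{q1}; union {q1, q4}; ε-closure = {q0, q1, q4}.
None of the earlier sets intersect F, but {q0, q1, q4} does.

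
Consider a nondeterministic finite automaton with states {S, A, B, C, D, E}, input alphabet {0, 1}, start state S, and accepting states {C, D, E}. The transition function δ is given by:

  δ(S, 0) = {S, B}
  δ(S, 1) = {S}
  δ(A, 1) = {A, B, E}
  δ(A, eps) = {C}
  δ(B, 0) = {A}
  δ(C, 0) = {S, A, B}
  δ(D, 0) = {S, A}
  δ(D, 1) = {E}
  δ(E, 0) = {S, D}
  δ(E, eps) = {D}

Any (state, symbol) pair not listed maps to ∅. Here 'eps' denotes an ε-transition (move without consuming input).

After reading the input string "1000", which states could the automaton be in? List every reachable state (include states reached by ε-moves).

Start in {S}.
Read '1': {S} → {S}.
Read '0': {S} → {S, B}.
Read '0': {S, B} → {S, A, B, C}.
Read '0': {S, A, B, C} → {S, A, B, C}.

{S, A, B, C}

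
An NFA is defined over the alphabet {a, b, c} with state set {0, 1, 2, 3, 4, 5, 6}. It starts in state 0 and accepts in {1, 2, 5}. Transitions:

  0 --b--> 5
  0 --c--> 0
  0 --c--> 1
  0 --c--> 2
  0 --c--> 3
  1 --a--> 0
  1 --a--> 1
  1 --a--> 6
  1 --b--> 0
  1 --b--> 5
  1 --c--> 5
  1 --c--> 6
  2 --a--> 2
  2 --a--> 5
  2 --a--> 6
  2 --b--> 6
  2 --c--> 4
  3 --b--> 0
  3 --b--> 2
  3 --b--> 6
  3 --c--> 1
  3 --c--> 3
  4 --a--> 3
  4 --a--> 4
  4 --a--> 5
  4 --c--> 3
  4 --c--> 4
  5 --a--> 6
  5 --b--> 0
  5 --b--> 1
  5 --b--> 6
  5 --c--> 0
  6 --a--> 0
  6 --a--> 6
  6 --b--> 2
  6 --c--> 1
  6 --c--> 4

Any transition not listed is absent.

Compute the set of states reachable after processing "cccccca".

{0, 1, 2, 3, 4, 5, 6}

Start in {0}.
Read 'c': {0} → {0, 1, 2, 3}.
Read 'c': {0, 1, 2, 3} → {0, 1, 2, 3, 4, 5, 6}.
Read 'c': {0, 1, 2, 3, 4, 5, 6} → {0, 1, 2, 3, 4, 5, 6}.
Read 'c': {0, 1, 2, 3, 4, 5, 6} → {0, 1, 2, 3, 4, 5, 6}.
Read 'c': {0, 1, 2, 3, 4, 5, 6} → {0, 1, 2, 3, 4, 5, 6}.
Read 'c': {0, 1, 2, 3, 4, 5, 6} → {0, 1, 2, 3, 4, 5, 6}.
Read 'a': {0, 1, 2, 3, 4, 5, 6} → {0, 1, 2, 3, 4, 5, 6}.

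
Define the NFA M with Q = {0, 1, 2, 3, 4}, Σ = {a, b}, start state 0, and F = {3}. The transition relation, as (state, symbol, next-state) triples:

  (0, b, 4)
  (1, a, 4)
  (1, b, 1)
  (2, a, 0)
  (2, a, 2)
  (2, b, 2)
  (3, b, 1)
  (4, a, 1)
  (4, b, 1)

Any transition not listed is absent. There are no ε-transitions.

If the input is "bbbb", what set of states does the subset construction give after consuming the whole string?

{1}

Start in {0}.
Read 'b': 0→{4}; now {4}.
Read 'b': 4→{1}; now {1}.
Read 'b': 1→{1}; now {1}.
Read 'b': 1→{1}; now {1}.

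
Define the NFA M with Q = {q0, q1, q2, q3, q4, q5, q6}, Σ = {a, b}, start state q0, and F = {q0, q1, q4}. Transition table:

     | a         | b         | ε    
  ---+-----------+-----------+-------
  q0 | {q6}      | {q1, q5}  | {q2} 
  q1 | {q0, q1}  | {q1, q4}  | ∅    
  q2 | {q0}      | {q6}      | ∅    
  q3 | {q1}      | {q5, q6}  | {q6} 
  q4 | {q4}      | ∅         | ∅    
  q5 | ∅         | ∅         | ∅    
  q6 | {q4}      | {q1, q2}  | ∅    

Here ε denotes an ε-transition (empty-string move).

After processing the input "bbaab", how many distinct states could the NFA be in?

Start: ε-closure({q0}) = {q0, q2}.
Read 'b': q0→{q1, q5}, q2→{q6}; now {q1, q5, q6}.
Read 'b': q1→{q1, q4}, q5→∅, q6→{q1, q2}; now {q1, q2, q4}.
Read 'a': q1→{q0, q1}, q2→{q0}, q4→{q4}; union {q0, q1, q4}; ε-closure = {q0, q1, q2, q4}.
Read 'a': q0→{q6}, q1→{q0, q1}, q2→{q0}, q4→{q4}; union {q0, q1, q4, q6}; ε-closure = {q0, q1, q2, q4, q6}.
Read 'b': q0→{q1, q5}, q1→{q1, q4}, q2→{q6}, q4→∅, q6→{q1, q2}; now {q1, q2, q4, q5, q6}.
That set has 5 states.

5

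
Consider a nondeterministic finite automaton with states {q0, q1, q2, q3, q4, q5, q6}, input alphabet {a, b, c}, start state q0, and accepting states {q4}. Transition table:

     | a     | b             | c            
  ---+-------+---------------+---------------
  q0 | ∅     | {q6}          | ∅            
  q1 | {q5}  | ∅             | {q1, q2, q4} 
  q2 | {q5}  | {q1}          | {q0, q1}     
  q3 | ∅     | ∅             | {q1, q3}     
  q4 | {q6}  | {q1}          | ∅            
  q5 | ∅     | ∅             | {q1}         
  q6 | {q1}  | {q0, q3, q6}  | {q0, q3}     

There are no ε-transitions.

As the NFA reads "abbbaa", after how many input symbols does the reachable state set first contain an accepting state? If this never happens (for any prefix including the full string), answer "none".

Start in {q0}.
Read 'a': {q0} → ∅.
The set is empty and remains empty for the remaining 5 symbols.
No reachable set along the way intersects F.

none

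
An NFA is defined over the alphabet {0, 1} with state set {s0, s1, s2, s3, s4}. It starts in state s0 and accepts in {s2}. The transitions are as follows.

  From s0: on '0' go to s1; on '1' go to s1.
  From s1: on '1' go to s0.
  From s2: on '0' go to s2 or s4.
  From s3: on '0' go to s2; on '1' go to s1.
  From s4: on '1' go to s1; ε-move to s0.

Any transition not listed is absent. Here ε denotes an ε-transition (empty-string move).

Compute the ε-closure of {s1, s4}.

{s0, s1, s4}

Begin with {s1, s4}.
ε-move s4 → s0; add s0.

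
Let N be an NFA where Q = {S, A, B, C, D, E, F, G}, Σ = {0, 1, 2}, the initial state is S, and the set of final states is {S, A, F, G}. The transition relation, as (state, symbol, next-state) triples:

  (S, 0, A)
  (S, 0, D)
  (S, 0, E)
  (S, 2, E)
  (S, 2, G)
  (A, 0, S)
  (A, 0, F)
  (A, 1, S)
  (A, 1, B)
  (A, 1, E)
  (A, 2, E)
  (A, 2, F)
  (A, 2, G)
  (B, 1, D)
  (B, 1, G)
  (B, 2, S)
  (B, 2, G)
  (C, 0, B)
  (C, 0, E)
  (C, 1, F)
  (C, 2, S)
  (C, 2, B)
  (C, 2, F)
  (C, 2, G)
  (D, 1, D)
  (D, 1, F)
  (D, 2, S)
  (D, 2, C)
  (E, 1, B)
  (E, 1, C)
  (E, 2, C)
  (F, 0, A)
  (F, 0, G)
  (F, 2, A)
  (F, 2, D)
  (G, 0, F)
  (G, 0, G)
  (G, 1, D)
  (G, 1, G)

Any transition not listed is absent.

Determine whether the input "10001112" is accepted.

No

Start in {S}.
Read '1': S→∅; now ∅.
The set is empty and remains empty for the remaining 7 symbols.
The final set ∅ contains no accepting state.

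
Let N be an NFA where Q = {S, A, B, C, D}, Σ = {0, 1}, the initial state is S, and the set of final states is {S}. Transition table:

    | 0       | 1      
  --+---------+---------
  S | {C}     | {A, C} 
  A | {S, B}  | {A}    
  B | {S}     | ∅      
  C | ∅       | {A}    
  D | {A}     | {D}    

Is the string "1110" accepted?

Start in {S}.
Read '1': {S} → {A, C}.
Read '1': {A, C} → {A}.
Read '1': {A} → {A}.
Read '0': {A} → {S, B}.
The final set {S, B} contains the accepting state S.

Yes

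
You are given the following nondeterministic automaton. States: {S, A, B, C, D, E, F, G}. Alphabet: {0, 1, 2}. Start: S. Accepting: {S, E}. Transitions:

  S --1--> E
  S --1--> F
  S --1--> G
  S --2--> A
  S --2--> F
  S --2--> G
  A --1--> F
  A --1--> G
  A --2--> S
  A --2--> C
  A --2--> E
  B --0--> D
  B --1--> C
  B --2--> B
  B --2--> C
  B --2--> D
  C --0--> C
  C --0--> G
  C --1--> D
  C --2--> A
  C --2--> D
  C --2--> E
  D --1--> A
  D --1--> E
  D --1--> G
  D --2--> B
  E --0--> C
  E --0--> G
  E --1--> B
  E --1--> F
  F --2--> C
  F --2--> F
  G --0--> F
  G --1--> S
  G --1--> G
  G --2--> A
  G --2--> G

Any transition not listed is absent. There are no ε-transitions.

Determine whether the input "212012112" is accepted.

No

Start in {S}.
Read '2': S→{A, F, G}; now {A, F, G}.
Read '1': A→{F, G}, F→∅, G→{S, G}; now {S, F, G}.
Read '2': S→{A, F, G}, F→{C, F}, G→{A, G}; now {A, C, F, G}.
Read '0': A→∅, C→{C, G}, F→∅, G→{F}; now {C, F, G}.
Read '1': C→{D}, F→∅, G→{S, G}; now {S, D, G}.
Read '2': S→{A, F, G}, D→{B}, G→{A, G}; now {A, B, F, G}.
Read '1': A→{F, G}, B→{C}, F→∅, G→{S, G}; now {S, C, F, G}.
Read '1': S→{E, F, G}, C→{D}, F→∅, G→{S, G}; now {S, D, E, F, G}.
Read '2': S→{A, F, G}, D→{B}, E→∅, F→{C, F}, G→{A, G}; now {A, B, C, F, G}.
The final set {A, B, C, F, G} contains no accepting state.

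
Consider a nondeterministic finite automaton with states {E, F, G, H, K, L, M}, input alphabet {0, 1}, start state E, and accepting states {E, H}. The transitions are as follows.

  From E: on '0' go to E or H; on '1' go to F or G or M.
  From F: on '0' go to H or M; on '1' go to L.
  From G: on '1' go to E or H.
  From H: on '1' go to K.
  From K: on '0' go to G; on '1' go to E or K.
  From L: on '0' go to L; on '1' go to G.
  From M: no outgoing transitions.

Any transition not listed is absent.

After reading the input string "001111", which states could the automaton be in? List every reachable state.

Start in {E}.
Read '0': {E} → {E, H}.
Read '0': {E, H} → {E, H}.
Read '1': {E, H} → {F, G, K, M}.
Read '1': {F, G, K, M} → {E, H, K, L}.
Read '1': {E, H, K, L} → {E, F, G, K, M}.
Read '1': {E, F, G, K, M} → {E, F, G, H, K, L, M}.

{E, F, G, H, K, L, M}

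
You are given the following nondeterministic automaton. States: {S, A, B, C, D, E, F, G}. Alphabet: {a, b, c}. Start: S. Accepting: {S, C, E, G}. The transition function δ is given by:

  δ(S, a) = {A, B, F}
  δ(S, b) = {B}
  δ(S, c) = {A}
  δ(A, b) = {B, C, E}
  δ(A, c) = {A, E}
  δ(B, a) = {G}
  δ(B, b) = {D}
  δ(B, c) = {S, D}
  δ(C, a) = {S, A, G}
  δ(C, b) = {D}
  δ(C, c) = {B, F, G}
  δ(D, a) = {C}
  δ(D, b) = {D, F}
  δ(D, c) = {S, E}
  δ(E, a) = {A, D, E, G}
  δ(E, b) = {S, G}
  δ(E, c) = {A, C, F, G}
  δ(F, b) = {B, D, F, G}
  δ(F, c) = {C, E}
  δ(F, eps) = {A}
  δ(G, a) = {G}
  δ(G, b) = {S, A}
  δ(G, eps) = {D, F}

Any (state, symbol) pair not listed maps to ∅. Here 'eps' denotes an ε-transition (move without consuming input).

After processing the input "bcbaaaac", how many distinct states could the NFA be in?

Start in {S}.
Read 'b': S→{B}; now {B}.
Read 'c': B→{S, D}; now {S, D}.
Read 'b': S→{B}, D→{D, F}; union {B, D, F}; ε-closure = {A, B, D, F}.
Read 'a': A→∅, B→{G}, D→{C}, F→∅; union {C, G}; ε-closure = {A, C, D, F, G}.
Read 'a': A→∅, C→{S, A, G}, D→{C}, F→∅, G→{G}; union {S, A, C, G}; ε-closure = {S, A, C, D, F, G}.
Read 'a': S→{A, B, F}, A→∅, C→{S, A, G}, D→{C}, F→∅, G→{G}; union {S, A, B, C, F, G}; ε-closure = {S, A, B, C, D, F, G}.
Read 'a': S→{A, B, F}, A→∅, B→{G}, C→{S, A, G}, D→{C}, F→∅, G→{G}; union {S, A, B, C, F, G}; ε-closure = {S, A, B, C, D, F, G}.
Read 'c': S→{A}, A→{A, E}, B→{S, D}, C→{B, F, G}, D→{S, E}, F→{C, E}, G→∅; now {S, A, B, C, D, E, F, G}.
That set has 8 states.

8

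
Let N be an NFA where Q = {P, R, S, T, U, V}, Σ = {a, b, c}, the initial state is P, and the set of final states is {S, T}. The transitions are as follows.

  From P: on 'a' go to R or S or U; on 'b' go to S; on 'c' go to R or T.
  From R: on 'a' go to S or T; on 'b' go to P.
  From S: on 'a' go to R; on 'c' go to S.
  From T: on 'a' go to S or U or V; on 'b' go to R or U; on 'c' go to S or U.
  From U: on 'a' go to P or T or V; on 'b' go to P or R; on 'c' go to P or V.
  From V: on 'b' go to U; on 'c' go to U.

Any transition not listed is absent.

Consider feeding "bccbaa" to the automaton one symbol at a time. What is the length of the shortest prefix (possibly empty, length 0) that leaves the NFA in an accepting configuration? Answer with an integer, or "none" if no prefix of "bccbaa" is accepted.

1

Start in {P}.
Read 'b': {P} → {S}.
None of the earlier sets intersect F, but {S} does.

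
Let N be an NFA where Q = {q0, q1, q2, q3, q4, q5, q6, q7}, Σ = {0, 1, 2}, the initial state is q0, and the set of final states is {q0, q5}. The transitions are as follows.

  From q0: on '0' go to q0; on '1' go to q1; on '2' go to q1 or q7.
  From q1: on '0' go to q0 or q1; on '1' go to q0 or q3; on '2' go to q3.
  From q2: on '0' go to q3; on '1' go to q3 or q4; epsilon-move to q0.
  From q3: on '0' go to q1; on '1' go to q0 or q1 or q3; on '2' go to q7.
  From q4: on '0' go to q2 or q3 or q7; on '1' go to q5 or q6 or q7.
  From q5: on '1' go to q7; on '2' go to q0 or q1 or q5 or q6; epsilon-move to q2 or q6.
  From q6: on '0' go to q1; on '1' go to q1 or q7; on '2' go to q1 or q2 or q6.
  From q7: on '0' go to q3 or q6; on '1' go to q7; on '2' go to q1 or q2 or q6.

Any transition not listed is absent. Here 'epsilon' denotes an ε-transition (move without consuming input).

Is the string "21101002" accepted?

Start in {q0}.
Read '2': {q0} → {q1, q7}.
Read '1': {q1, q7} → {q0, q3, q7}.
Read '1': {q0, q3, q7} → {q0, q1, q3, q7}.
Read '0': {q0, q1, q3, q7} → {q0, q1, q3, q6}.
Read '1': {q0, q1, q3, q6} → {q0, q1, q3, q7}.
Read '0': {q0, q1, q3, q7} → {q0, q1, q3, q6}.
Read '0': {q0, q1, q3, q6} → {q0, q1}.
Read '2': {q0, q1} → {q1, q3, q7}.
The final set {q1, q3, q7} contains no accepting state.

No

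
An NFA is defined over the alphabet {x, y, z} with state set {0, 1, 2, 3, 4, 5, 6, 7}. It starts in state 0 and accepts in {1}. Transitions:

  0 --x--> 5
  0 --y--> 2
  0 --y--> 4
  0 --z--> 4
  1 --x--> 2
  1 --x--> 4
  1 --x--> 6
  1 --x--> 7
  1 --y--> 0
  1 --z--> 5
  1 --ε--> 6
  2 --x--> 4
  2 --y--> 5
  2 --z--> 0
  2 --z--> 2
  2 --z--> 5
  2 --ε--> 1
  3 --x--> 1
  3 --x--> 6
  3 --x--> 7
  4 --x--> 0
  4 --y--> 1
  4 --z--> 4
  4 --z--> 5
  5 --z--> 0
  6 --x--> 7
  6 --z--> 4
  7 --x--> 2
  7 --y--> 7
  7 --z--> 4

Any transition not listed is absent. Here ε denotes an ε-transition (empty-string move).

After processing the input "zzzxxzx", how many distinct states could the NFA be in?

Start in {0}.
Read 'z': 0→{4}; now {4}.
Read 'z': 4→{4, 5}; now {4, 5}.
Read 'z': 4→{4, 5}, 5→{0}; now {0, 4, 5}.
Read 'x': 0→{5}, 4→{0}, 5→∅; now {0, 5}.
Read 'x': 0→{5}, 5→∅; now {5}.
Read 'z': 5→{0}; now {0}.
Read 'x': 0→{5}; now {5}.
That set has 1 state.

1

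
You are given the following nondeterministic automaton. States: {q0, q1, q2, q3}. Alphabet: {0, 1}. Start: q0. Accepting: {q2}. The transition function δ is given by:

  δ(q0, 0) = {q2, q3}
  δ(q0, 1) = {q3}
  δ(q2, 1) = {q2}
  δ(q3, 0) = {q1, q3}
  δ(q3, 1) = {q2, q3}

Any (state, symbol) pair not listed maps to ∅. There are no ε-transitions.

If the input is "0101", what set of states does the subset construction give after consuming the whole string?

{q2, q3}

Start in {q0}.
Read '0': q0→{q2, q3}; now {q2, q3}.
Read '1': q2→{q2}, q3→{q2, q3}; now {q2, q3}.
Read '0': q2→∅, q3→{q1, q3}; now {q1, q3}.
Read '1': q1→∅, q3→{q2, q3}; now {q2, q3}.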